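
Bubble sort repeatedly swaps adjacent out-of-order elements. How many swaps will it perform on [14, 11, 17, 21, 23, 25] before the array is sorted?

1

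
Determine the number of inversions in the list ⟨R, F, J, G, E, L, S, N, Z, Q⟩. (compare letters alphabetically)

Sweep left to right; for each value list the smaller values that follow it:
R → F, J, G, E, L, N, Q → 7
F → E → 1
J → G, E → 2
G → E → 1
E → none → 0
L → none → 0
S → N, Q → 2
N → none → 0
Z → Q → 1
Q → none → 0
Sum: 7 + 1 + 2 + 1 + 0 + 0 + 2 + 0 + 1 + 0 = 14

14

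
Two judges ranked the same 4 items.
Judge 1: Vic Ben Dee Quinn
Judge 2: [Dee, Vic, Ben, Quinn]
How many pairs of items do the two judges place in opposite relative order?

2

Assign each item its position (1..4) in the first ordering, then rewrite the second ordering as that position sequence:
positions: Vic→1, Ben→2, Dee→3, Quinn→4
second ordering as positions: [3, 1, 2, 4]
Discordant pairs = inversions in this position sequence.
3: 1, 2 → 2
1: 0
2: 0
4: 0
Total: 2 + 0 + 0 + 0 = 2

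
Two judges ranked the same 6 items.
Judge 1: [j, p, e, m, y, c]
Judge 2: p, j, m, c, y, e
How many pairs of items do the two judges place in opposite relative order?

5 discordant pairs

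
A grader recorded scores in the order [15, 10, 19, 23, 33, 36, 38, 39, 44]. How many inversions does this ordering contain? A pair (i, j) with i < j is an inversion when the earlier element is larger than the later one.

Count, for each position, how many later elements it exceeds:
15: 1
10: 0
19: 0
23: 0
33: 0
36: 0
38: 0
39: 0
44: 0
Sum: 1 + 0 + 0 + 0 + 0 + 0 + 0 + 0 + 0 = 1

1 out-of-order pair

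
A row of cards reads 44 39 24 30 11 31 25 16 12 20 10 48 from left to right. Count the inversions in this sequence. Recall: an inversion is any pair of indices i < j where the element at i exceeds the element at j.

Out-of-order pairs: 44

Sweep left to right; for each value list the smaller values that follow it:
44: 10
39: 9
24: 5
30: 6
11: 1
31: 5
25: 4
16: 2
12: 1
20: 1
10: 0
48: 0
Sum: 10 + 9 + 5 + 6 + 1 + 5 + 4 + 2 + 1 + 1 + 0 + 0 = 44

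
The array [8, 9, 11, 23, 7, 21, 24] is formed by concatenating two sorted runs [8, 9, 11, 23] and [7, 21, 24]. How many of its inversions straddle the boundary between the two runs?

For each element r of the right run, count left-run elements greater than r:
r = 7: 8, 9, 11, 23 → 4
r = 21: 23 → 1
r = 24: none → 0
Cross-inversions: 4 + 1 + 0 = 5

Cross-inversions: 5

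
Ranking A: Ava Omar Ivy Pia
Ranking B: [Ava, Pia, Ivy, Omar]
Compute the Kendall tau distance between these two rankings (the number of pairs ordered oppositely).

Assign each item its position (1..4) in the first ordering, then rewrite the second ordering as that position sequence:
positions: Ava→1, Omar→2, Ivy→3, Pia→4
second ordering as positions: [1, 4, 3, 2]
Discordant pairs = inversions in this position sequence.
1: 0
4: 3, 2 → 2
3: 2 → 1
2: 0
Total: 0 + 2 + 1 + 0 = 3

3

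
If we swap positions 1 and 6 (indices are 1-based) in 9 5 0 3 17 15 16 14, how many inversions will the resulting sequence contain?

Positions 1 and 6 hold 9 and 15; after swapping, the array is [15, 5, 0, 3, 17, 9, 16, 14].
Sweep left to right; for each value list the smaller values that follow it:
15: 5
5: 2
0: 0
3: 0
17: 3
9: 0
16: 1
14: 0
Sum: 5 + 2 + 0 + 0 + 3 + 0 + 1 + 0 = 11

11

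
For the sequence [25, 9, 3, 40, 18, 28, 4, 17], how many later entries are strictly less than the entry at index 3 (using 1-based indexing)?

0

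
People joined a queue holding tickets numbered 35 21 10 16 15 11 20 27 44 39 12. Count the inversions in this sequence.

24

Sweep left to right; for each value list the smaller values that follow it:
35: 8
21: 6
10: 0
16: 3
15: 2
11: 0
20: 1
27: 1
44: 2
39: 1
12: 0
Sum: 8 + 6 + 0 + 3 + 2 + 0 + 1 + 1 + 2 + 1 + 0 = 24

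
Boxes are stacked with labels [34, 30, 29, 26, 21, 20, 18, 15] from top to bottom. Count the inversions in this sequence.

28 out-of-order pairs

Sweep left to right; for each value list the smaller values that follow it:
34 → 30, 29, 26, 21, 20, 18, 15 → 7
30 → 29, 26, 21, 20, 18, 15 → 6
29 → 26, 21, 20, 18, 15 → 5
26 → 21, 20, 18, 15 → 4
21 → 20, 18, 15 → 3
20 → 18, 15 → 2
18 → 15 → 1
15 → none → 0
Sum: 7 + 6 + 5 + 4 + 3 + 2 + 1 + 0 = 28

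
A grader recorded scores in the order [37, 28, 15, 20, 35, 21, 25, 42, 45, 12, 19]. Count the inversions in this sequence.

29 inversions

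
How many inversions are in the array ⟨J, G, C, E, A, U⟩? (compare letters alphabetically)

9

Listing every pair i<j with a[i]>a[j] (using 1-based positions):
(1,2): J > G
(1,3): J > C
(1,4): J > E
(1,5): J > A
(2,3): G > C
(2,4): G > E
(2,5): G > A
(3,5): C > A
(4,5): E > A
That's 9 pairs.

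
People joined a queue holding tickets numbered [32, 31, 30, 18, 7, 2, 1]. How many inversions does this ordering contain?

21 inversions

Element-by-element contributions:
32: 6
31: 5
30: 4
18: 3
7: 2
2: 1
1: 0
Sum: 6 + 5 + 4 + 3 + 2 + 1 + 0 = 21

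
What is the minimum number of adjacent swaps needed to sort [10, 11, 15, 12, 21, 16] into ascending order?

Minimum adjacent swaps = number of inversions (each swap of adjacent out-of-order elements removes one inversion and no swap can remove more).
Count inversions — for each element, later elements that are smaller:
10: none → 0
11: none → 0
15: 12 → 1
12: none → 0
21: 16 → 1
16: none → 0
Total inversions: 0 + 0 + 1 + 0 + 1 + 0 = 2

2 adjacent swaps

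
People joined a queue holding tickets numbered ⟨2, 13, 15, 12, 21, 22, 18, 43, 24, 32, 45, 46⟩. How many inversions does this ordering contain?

6

Count, for each position, how many later elements it exceeds:
2: 0
13: 1
15: 1
12: 0
21: 1
22: 1
18: 0
43: 2
24: 0
32: 0
45: 0
46: 0
Sum: 0 + 1 + 1 + 0 + 1 + 1 + 0 + 2 + 0 + 0 + 0 + 0 = 6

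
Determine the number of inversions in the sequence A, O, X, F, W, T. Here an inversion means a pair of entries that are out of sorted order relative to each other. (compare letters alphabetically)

5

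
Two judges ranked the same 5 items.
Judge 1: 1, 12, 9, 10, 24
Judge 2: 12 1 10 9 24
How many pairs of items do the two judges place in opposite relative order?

Assign each item its position (1..5) in the first ordering, then rewrite the second ordering as that position sequence:
positions: 1→1, 12→2, 9→3, 10→4, 24→5
second ordering as positions: [2, 1, 4, 3, 5]
Discordant pairs = inversions in this position sequence.
2: 1 → 1
1: 0
4: 3 → 1
3: 0
5: 0
Total: 1 + 0 + 1 + 0 + 0 = 2

2 discordant pairs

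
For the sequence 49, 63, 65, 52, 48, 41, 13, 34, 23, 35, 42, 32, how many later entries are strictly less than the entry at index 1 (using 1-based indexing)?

The element at index 1 is 49.
Elements after it: 63, 65, 52, 48, 41, 13, 34, 23, 35, 42, 32
Those smaller than 49: 48, 41, 13, 34, 23, 35, 42, 32

8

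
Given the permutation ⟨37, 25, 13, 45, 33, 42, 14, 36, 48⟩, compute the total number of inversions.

14

Sweep left to right; for each value list the smaller values that follow it:
37: 5
25: 2
13: 0
45: 4
33: 1
42: 2
14: 0
36: 0
48: 0
Sum: 5 + 2 + 0 + 4 + 1 + 2 + 0 + 0 + 0 = 14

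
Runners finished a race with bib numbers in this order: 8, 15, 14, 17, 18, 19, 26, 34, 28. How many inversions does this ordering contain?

Element-by-element contributions:
8: 0
15: 1
14: 0
17: 0
18: 0
19: 0
26: 0
34: 1
28: 0
Sum: 0 + 1 + 0 + 0 + 0 + 0 + 0 + 1 + 0 = 2

2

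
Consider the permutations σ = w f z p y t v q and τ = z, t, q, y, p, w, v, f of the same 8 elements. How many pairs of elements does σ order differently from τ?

Assign each item its position (1..8) in the first ordering, then rewrite the second ordering as that position sequence:
positions: w→1, f→2, z→3, p→4, y→5, t→6, v→7, q→8
second ordering as positions: [3, 6, 8, 5, 4, 1, 7, 2]
Discordant pairs = inversions in this position sequence.
3: 1, 2 → 2
6: 5, 4, 1, 2 → 4
8: 5, 4, 1, 7, 2 → 5
5: 4, 1, 2 → 3
4: 1, 2 → 2
1: 0
7: 2 → 1
2: 0
Total: 2 + 4 + 5 + 3 + 2 + 0 + 1 + 0 = 17

17 discordant pairs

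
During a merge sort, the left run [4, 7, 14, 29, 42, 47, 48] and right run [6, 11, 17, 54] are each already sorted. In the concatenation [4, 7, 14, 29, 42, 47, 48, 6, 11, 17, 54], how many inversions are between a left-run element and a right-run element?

For each element r of the right run, count left-run elements greater than r:
r = 6: 7, 14, 29, 42, 47, 48 → 6
r = 11: 14, 29, 42, 47, 48 → 5
r = 17: 29, 42, 47, 48 → 4
r = 54: none → 0
Cross-inversions: 6 + 5 + 4 + 0 = 15

15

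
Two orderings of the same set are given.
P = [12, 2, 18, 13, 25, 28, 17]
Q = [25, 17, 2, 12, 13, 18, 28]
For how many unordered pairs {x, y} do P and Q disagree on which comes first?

11

Assign each item its position (1..7) in the first ordering, then rewrite the second ordering as that position sequence:
positions: 12→1, 2→2, 18→3, 13→4, 25→5, 28→6, 17→7
second ordering as positions: [5, 7, 2, 1, 4, 3, 6]
Discordant pairs = inversions in this position sequence.
5: 2, 1, 4, 3 → 4
7: 2, 1, 4, 3, 6 → 5
2: 1 → 1
1: 0
4: 3 → 1
3: 0
6: 0
Total: 4 + 5 + 1 + 0 + 1 + 0 + 0 = 11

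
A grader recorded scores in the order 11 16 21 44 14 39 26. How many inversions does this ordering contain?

Count, for each position, how many later elements it exceeds:
11: 0
16: 1
21: 1
44: 3
14: 0
39: 1
26: 0
Sum: 0 + 1 + 1 + 3 + 0 + 1 + 0 = 6

6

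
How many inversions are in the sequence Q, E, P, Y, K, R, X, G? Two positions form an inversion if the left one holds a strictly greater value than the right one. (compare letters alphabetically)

13 inversions

Count, for each position, how many later elements it exceeds:
Q: 4
E: 0
P: 2
Y: 4
K: 1
R: 1
X: 1
G: 0
Sum: 4 + 0 + 2 + 4 + 1 + 1 + 1 + 0 = 13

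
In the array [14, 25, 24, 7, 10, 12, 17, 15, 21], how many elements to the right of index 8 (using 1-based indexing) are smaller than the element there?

The element at index 8 is 15.
Elements after it: 21
None of them are smaller than 15.

0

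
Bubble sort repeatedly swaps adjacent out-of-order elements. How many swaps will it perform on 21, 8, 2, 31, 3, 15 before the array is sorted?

8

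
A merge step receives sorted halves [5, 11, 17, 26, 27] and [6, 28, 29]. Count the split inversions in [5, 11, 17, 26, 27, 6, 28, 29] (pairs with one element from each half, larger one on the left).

For each element r of the right run, count left-run elements greater than r:
r = 6: 11, 17, 26, 27 → 4
r = 28: none → 0
r = 29: none → 0
Cross-inversions: 4 + 0 + 0 = 4

4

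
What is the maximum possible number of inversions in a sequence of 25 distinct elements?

A reversed (strictly descending) arrangement makes every pair an inversion, giving C(25, 2) inversions.
C(25, 2) = 25·24/2 = 300

Inversions: 300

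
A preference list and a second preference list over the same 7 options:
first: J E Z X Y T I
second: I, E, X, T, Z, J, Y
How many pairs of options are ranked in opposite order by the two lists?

Assign each item its position (1..7) in the first ordering, then rewrite the second ordering as that position sequence:
positions: J→1, E→2, Z→3, X→4, Y→5, T→6, I→7
second ordering as positions: [7, 2, 4, 6, 3, 1, 5]
Discordant pairs = inversions in this position sequence.
7: 2, 4, 6, 3, 1, 5 → 6
2: 1 → 1
4: 3, 1 → 2
6: 3, 1, 5 → 3
3: 1 → 1
1: 0
5: 0
Total: 6 + 1 + 2 + 3 + 1 + 0 + 0 = 13

13 pairs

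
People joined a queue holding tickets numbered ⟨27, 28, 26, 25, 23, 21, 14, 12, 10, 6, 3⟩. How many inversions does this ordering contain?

Inversions: 54

Element-by-element contributions:
27: 9
28: 9
26: 8
25: 7
23: 6
21: 5
14: 4
12: 3
10: 2
6: 1
3: 0
Sum: 9 + 9 + 8 + 7 + 6 + 5 + 4 + 3 + 2 + 1 + 0 = 54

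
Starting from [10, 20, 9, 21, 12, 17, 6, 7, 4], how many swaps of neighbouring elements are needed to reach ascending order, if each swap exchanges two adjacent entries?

26

Each adjacent swap fixes exactly one inversion, so the minimum swap count equals the number of inversions.
Count inversions — for each element, later elements that are smaller:
10: 9, 6, 7, 4 → 4
20: 9, 12, 17, 6, 7, 4 → 6
9: 6, 7, 4 → 3
21: 12, 17, 6, 7, 4 → 5
12: 6, 7, 4 → 3
17: 6, 7, 4 → 3
6: 4 → 1
7: 4 → 1
4: none → 0
Total inversions: 4 + 6 + 3 + 5 + 3 + 3 + 1 + 1 + 0 = 26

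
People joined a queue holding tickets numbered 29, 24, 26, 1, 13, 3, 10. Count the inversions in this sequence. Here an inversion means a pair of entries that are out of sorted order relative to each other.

16 inversions

Sweep left to right; for each value list the smaller values that follow it:
29: 6
24: 4
26: 4
1: 0
13: 2
3: 0
10: 0
Sum: 6 + 4 + 4 + 0 + 2 + 0 + 0 = 16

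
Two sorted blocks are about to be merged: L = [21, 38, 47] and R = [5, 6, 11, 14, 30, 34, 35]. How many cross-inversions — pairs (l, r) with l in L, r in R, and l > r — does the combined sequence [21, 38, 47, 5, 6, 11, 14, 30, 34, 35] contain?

18

Count, for every r in R, how many entries of L exceed r:
r = 5: 21, 38, 47 → 3
r = 6: 21, 38, 47 → 3
r = 11: 21, 38, 47 → 3
r = 14: 21, 38, 47 → 3
r = 30: 38, 47 → 2
r = 34: 38, 47 → 2
r = 35: 38, 47 → 2
Cross-inversions: 3 + 3 + 3 + 3 + 2 + 2 + 2 = 18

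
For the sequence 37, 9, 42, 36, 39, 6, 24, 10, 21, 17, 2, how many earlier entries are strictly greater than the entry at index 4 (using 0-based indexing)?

1 such element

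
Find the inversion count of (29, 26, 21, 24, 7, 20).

Count, for each position, how many later elements it exceeds:
29: 5
26: 4
21: 2
24: 2
7: 0
20: 0
Sum: 5 + 4 + 2 + 2 + 0 + 0 = 13

13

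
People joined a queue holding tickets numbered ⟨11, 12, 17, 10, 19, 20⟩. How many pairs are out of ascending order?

3

Listing every pair i<j with a[i]>a[j] (using 1-based positions):
(1,4): 11 > 10
(2,4): 12 > 10
(3,4): 17 > 10
That's 3 pairs.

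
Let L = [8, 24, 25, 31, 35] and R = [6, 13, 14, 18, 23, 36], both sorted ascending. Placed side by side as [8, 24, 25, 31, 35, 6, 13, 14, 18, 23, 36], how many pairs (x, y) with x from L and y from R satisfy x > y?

21 cross-inversions

Take each right-half value and tally the left-half values above it:
r = 6: 8, 24, 25, 31, 35 → 5
r = 13: 24, 25, 31, 35 → 4
r = 14: 24, 25, 31, 35 → 4
r = 18: 24, 25, 31, 35 → 4
r = 23: 24, 25, 31, 35 → 4
r = 36: none → 0
Cross-inversions: 5 + 4 + 4 + 4 + 4 + 0 = 21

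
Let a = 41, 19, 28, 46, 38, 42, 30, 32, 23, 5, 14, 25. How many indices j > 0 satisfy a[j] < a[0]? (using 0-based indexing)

9

The element at index 0 is 41.
Elements after it: 19, 28, 46, 38, 42, 30, 32, 23, 5, 14, 25
Those smaller than 41: 19, 28, 38, 30, 32, 23, 5, 14, 25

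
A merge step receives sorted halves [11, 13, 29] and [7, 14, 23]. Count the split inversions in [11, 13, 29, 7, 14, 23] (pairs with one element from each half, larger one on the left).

5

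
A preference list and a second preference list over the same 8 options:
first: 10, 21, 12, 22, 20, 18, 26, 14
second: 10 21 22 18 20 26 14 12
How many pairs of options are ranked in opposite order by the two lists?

Assign each item its position (1..8) in the first ordering, then rewrite the second ordering as that position sequence:
positions: 10→1, 21→2, 12→3, 22→4, 20→5, 18→6, 26→7, 14→8
second ordering as positions: [1, 2, 4, 6, 5, 7, 8, 3]
Discordant pairs = inversions in this position sequence.
1: 0
2: 0
4: 3 → 1
6: 5, 3 → 2
5: 3 → 1
7: 3 → 1
8: 3 → 1
3: 0
Total: 0 + 0 + 1 + 2 + 1 + 1 + 1 + 0 = 6

6 pairs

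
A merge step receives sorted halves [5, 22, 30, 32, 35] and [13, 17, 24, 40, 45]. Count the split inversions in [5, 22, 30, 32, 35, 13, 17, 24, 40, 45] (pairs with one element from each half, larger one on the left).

There are 11 split inversions.

Count, for every r in R, how many entries of L exceed r:
r = 13: 22, 30, 32, 35 → 4
r = 17: 22, 30, 32, 35 → 4
r = 24: 30, 32, 35 → 3
r = 40: none → 0
r = 45: none → 0
Cross-inversions: 4 + 4 + 3 + 0 + 0 = 11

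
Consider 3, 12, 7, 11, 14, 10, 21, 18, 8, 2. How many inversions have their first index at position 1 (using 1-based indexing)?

1

The element at index 1 is 3.
Elements after it: 12, 7, 11, 14, 10, 21, 18, 8, 2
Those smaller than 3: 2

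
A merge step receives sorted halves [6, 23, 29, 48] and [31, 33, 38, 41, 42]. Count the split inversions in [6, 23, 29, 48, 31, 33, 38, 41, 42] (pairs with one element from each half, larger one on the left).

5

For each element r of the right run, count left-run elements greater than r:
r = 31: 48 → 1
r = 33: 48 → 1
r = 38: 48 → 1
r = 41: 48 → 1
r = 42: 48 → 1
Cross-inversions: 1 + 1 + 1 + 1 + 1 = 5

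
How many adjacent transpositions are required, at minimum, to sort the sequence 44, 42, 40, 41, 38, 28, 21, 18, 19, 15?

43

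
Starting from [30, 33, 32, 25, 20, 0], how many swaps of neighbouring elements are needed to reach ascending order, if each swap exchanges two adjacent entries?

13

The minimum number of adjacent swaps to sort an array equals its inversion count, since every such swap removes exactly one inversion.
Count inversions — for each element, later elements that are smaller:
30: 25, 20, 0 → 3
33: 32, 25, 20, 0 → 4
32: 25, 20, 0 → 3
25: 20, 0 → 2
20: 0 → 1
0: none → 0
Total inversions: 3 + 4 + 3 + 2 + 1 + 0 = 13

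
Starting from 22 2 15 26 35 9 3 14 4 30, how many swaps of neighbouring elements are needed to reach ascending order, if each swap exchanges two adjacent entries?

22

The minimum number of adjacent swaps to sort an array equals its inversion count, since every such swap removes exactly one inversion.
Count inversions — for each element, later elements that are smaller:
22: 2, 15, 9, 3, 14, 4 → 6
2: none → 0
15: 9, 3, 14, 4 → 4
26: 9, 3, 14, 4 → 4
35: 9, 3, 14, 4, 30 → 5
9: 3, 4 → 2
3: none → 0
14: 4 → 1
4: none → 0
30: none → 0
Total inversions: 6 + 0 + 4 + 4 + 5 + 2 + 0 + 1 + 0 + 0 = 22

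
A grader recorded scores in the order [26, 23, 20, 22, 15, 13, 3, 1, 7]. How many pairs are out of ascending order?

33

Element-by-element contributions:
26 → 23, 20, 22, 15, 13, 3, 1, 7 → 8
23 → 20, 22, 15, 13, 3, 1, 7 → 7
20 → 15, 13, 3, 1, 7 → 5
22 → 15, 13, 3, 1, 7 → 5
15 → 13, 3, 1, 7 → 4
13 → 3, 1, 7 → 3
3 → 1 → 1
1 → none → 0
7 → none → 0
Sum: 8 + 7 + 5 + 5 + 4 + 3 + 1 + 0 + 0 = 33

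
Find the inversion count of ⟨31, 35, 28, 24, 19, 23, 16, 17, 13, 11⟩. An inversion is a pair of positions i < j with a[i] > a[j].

42

Count, for each position, how many later elements it exceeds:
31 → 28, 24, 19, 23, 16, 17, 13, 11 → 8
35 → 28, 24, 19, 23, 16, 17, 13, 11 → 8
28 → 24, 19, 23, 16, 17, 13, 11 → 7
24 → 19, 23, 16, 17, 13, 11 → 6
19 → 16, 17, 13, 11 → 4
23 → 16, 17, 13, 11 → 4
16 → 13, 11 → 2
17 → 13, 11 → 2
13 → 11 → 1
11 → none → 0
Sum: 8 + 8 + 7 + 6 + 4 + 4 + 2 + 2 + 1 + 0 = 42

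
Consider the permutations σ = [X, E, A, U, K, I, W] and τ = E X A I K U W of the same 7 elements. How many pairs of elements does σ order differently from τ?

Assign each item its position (1..7) in the first ordering, then rewrite the second ordering as that position sequence:
positions: X→1, E→2, A→3, U→4, K→5, I→6, W→7
second ordering as positions: [2, 1, 3, 6, 5, 4, 7]
Discordant pairs = inversions in this position sequence.
2: 1 → 1
1: 0
3: 0
6: 5, 4 → 2
5: 4 → 1
4: 0
7: 0
Total: 1 + 0 + 0 + 2 + 1 + 0 + 0 = 4

4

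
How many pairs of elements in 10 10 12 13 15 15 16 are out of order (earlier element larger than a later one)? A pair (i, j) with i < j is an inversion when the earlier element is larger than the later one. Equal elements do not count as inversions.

0

Out-of-order index pairs (0-indexed):
(none)
That's 0 pairs.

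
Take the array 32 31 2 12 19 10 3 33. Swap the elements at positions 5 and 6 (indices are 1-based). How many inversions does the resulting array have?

15

Positions 5 and 6 hold 19 and 10; after swapping, the array is [32, 31, 2, 12, 10, 19, 3, 33].
For each element, count later entries that are smaller:
32 → 31, 2, 12, 10, 19, 3 → 6
31 → 2, 12, 10, 19, 3 → 5
2 → none → 0
12 → 10, 3 → 2
10 → 3 → 1
19 → 3 → 1
3 → none → 0
33 → none → 0
Sum: 6 + 5 + 0 + 2 + 1 + 1 + 0 + 0 = 15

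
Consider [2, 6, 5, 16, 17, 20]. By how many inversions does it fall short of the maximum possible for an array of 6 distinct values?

14 inversions short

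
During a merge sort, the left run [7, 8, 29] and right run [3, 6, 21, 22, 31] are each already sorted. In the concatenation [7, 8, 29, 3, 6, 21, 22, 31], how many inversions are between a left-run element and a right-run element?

For each element r of the right run, count left-run elements greater than r:
r = 3: 7, 8, 29 → 3
r = 6: 7, 8, 29 → 3
r = 21: 29 → 1
r = 22: 29 → 1
r = 31: none → 0
Cross-inversions: 3 + 3 + 1 + 1 + 0 = 8

8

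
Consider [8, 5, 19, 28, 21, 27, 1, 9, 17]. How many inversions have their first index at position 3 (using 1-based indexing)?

The element at index 3 is 19.
Elements after it: 28, 21, 27, 1, 9, 17
Those smaller than 19: 1, 9, 17

3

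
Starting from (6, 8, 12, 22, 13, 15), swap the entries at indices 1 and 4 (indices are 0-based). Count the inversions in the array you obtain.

Positions 1 and 4 hold 8 and 13; after swapping, the array is [6, 13, 12, 22, 8, 15].
Count, for each position, how many later elements it exceeds:
6: 0
13: 2
12: 1
22: 2
8: 0
15: 0
Sum: 0 + 2 + 1 + 2 + 0 + 0 = 5

5 inversions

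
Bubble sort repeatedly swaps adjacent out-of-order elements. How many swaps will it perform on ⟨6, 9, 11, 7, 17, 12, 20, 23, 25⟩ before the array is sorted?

3 adjacent swaps

The minimum number of adjacent swaps to sort an array equals its inversion count, since every such swap removes exactly one inversion.
Count inversions — for each element, later elements that are smaller:
6: none → 0
9: 7 → 1
11: 7 → 1
7: none → 0
17: 12 → 1
12: none → 0
20: none → 0
23: none → 0
25: none → 0
Total inversions: 0 + 1 + 1 + 0 + 1 + 0 + 0 + 0 + 0 = 3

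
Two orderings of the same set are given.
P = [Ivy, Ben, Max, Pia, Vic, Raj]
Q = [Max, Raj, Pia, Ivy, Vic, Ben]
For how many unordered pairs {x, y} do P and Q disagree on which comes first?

9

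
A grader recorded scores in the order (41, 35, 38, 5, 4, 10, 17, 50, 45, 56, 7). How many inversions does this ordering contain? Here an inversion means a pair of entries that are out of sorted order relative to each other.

24

Element-by-element contributions:
41 → 35, 38, 5, 4, 10, 17, 7 → 7
35 → 5, 4, 10, 17, 7 → 5
38 → 5, 4, 10, 17, 7 → 5
5 → 4 → 1
4 → none → 0
10 → 7 → 1
17 → 7 → 1
50 → 45, 7 → 2
45 → 7 → 1
56 → 7 → 1
7 → none → 0
Sum: 7 + 5 + 5 + 1 + 0 + 1 + 1 + 2 + 1 + 1 + 0 = 24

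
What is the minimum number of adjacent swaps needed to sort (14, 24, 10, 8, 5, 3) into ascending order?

14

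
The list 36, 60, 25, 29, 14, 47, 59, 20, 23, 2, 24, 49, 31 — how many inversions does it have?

Sweep left to right; for each value list the smaller values that follow it:
36 → 25, 29, 14, 20, 23, 2, 24, 31 → 8
60 → 25, 29, 14, 47, 59, 20, 23, 2, 24, 49, 31 → 11
25 → 14, 20, 23, 2, 24 → 5
29 → 14, 20, 23, 2, 24 → 5
14 → 2 → 1
47 → 20, 23, 2, 24, 31 → 5
59 → 20, 23, 2, 24, 49, 31 → 6
20 → 2 → 1
23 → 2 → 1
2 → none → 0
24 → none → 0
49 → 31 → 1
31 → none → 0
Sum: 8 + 11 + 5 + 5 + 1 + 5 + 6 + 1 + 1 + 0 + 0 + 1 + 0 = 44

44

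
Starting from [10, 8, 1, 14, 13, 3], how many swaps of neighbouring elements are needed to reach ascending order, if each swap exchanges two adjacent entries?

There are 8 swaps.

The minimum number of adjacent swaps to sort an array equals its inversion count, since every such swap removes exactly one inversion.
Count inversions — for each element, later elements that are smaller:
10: 8, 1, 3 → 3
8: 1, 3 → 2
1: none → 0
14: 13, 3 → 2
13: 3 → 1
3: none → 0
Total inversions: 3 + 2 + 0 + 2 + 1 + 0 = 8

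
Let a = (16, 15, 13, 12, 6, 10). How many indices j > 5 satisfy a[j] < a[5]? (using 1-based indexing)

0

The element at index 5 is 6.
Elements after it: 10
None of them are smaller than 6.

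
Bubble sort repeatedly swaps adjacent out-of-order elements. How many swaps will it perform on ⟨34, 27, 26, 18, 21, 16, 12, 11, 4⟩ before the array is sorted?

35 swaps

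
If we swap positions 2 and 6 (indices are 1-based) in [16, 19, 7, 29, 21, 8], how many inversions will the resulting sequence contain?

Inversions: 6

Positions 2 and 6 hold 19 and 8; after swapping, the array is [16, 8, 7, 29, 21, 19].
Sweep left to right; for each value list the smaller values that follow it:
16: 2
8: 1
7: 0
29: 2
21: 1
19: 0
Sum: 2 + 1 + 0 + 2 + 1 + 0 = 6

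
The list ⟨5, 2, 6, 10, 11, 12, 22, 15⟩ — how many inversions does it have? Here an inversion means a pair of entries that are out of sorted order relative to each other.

2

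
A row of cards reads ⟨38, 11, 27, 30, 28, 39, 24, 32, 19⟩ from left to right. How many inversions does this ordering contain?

19 out-of-order pairs

For each element, count later entries that are smaller:
38 → 11, 27, 30, 28, 24, 32, 19 → 7
11 → none → 0
27 → 24, 19 → 2
30 → 28, 24, 19 → 3
28 → 24, 19 → 2
39 → 24, 32, 19 → 3
24 → 19 → 1
32 → 19 → 1
19 → none → 0
Sum: 7 + 0 + 2 + 3 + 2 + 3 + 1 + 1 + 0 = 19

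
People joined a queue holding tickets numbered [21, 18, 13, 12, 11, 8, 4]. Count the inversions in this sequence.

Element-by-element contributions:
21: 6
18: 5
13: 4
12: 3
11: 2
8: 1
4: 0
Sum: 6 + 5 + 4 + 3 + 2 + 1 + 0 = 21

21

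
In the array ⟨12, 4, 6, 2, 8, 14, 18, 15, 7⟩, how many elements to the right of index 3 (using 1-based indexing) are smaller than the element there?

1

The element at index 3 is 6.
Elements after it: 2, 8, 14, 18, 15, 7
Those smaller than 6: 2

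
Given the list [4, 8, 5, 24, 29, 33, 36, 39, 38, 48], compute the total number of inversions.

2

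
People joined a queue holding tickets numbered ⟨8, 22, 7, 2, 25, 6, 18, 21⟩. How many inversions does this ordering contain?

13 inversions

Sweep left to right; for each value list the smaller values that follow it:
8: 3
22: 5
7: 2
2: 0
25: 3
6: 0
18: 0
21: 0
Sum: 3 + 5 + 2 + 0 + 3 + 0 + 0 + 0 = 13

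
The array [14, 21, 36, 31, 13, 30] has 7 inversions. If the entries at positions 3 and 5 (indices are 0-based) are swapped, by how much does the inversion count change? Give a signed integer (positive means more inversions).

Positions 3 and 5 hold 31 and 30; after swapping, the array is [14, 21, 36, 30, 13, 31].
For each element, count later entries that are smaller:
14: 1
21: 1
36: 3
30: 1
13: 0
31: 0
Sum: 1 + 1 + 3 + 1 + 0 + 0 = 6
Change: 6 − 7 = -1

-1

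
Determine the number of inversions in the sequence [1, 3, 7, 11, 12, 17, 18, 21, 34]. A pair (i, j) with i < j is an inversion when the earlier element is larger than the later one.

Out-of-order pairs: 0

Element-by-element contributions:
1: 0
3: 0
7: 0
11: 0
12: 0
17: 0
18: 0
21: 0
34: 0
Sum: 0 + 0 + 0 + 0 + 0 + 0 + 0 + 0 + 0 = 0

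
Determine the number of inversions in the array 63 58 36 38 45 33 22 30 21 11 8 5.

Inversions: 62

Element-by-element contributions:
63 → 58, 36, 38, 45, 33, 22, 30, 21, 11, 8, 5 → 11
58 → 36, 38, 45, 33, 22, 30, 21, 11, 8, 5 → 10
36 → 33, 22, 30, 21, 11, 8, 5 → 7
38 → 33, 22, 30, 21, 11, 8, 5 → 7
45 → 33, 22, 30, 21, 11, 8, 5 → 7
33 → 22, 30, 21, 11, 8, 5 → 6
22 → 21, 11, 8, 5 → 4
30 → 21, 11, 8, 5 → 4
21 → 11, 8, 5 → 3
11 → 8, 5 → 2
8 → 5 → 1
5 → none → 0
Sum: 11 + 10 + 7 + 7 + 7 + 6 + 4 + 4 + 3 + 2 + 1 + 0 = 62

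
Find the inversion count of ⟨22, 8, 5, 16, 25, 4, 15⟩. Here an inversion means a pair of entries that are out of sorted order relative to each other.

Listing every pair i<j with a[i]>a[j] (using 1-based positions):
(1,2): 22 > 8
(1,3): 22 > 5
(1,4): 22 > 16
(1,6): 22 > 4
(1,7): 22 > 15
(2,3): 8 > 5
(2,6): 8 > 4
(3,6): 5 > 4
(4,6): 16 > 4
(4,7): 16 > 15
(5,6): 25 > 4
(5,7): 25 > 15
That's 12 pairs.

12 inversions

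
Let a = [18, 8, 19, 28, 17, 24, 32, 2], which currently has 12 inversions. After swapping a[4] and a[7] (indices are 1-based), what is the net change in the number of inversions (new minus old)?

Positions 4 and 7 hold 28 and 32; after swapping, the array is [18, 8, 19, 32, 17, 24, 28, 2].
Count, for each position, how many later elements it exceeds:
18: 3
8: 1
19: 2
32: 4
17: 1
24: 1
28: 1
2: 0
Sum: 3 + 1 + 2 + 4 + 1 + 1 + 1 + 0 = 13
Change: 13 − 12 = +1

+1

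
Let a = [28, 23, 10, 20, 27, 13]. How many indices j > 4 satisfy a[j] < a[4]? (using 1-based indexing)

1 such element

The element at index 4 is 20.
Elements after it: 27, 13
Those smaller than 20: 13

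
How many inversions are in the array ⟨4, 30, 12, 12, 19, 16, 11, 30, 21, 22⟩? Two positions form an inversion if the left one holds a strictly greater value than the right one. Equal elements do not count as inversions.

Sweep left to right; for each value list the smaller values that follow it:
4: 0
30: 7
12: 1
12: 1
19: 2
16: 1
11: 0
30: 2
21: 0
22: 0
Sum: 0 + 7 + 1 + 1 + 2 + 1 + 0 + 2 + 0 + 0 = 14

14 inversions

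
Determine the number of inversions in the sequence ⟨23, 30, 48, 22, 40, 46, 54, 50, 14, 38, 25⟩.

26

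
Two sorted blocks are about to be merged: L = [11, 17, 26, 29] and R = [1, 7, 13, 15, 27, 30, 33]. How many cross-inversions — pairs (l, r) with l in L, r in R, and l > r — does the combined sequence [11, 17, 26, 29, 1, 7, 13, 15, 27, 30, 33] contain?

15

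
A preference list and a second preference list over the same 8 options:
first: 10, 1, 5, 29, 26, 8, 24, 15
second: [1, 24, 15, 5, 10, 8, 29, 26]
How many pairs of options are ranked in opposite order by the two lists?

14

Assign each item its position (1..8) in the first ordering, then rewrite the second ordering as that position sequence:
positions: 10→1, 1→2, 5→3, 29→4, 26→5, 8→6, 24→7, 15→8
second ordering as positions: [2, 7, 8, 3, 1, 6, 4, 5]
Discordant pairs = inversions in this position sequence.
2: 1 → 1
7: 3, 1, 6, 4, 5 → 5
8: 3, 1, 6, 4, 5 → 5
3: 1 → 1
1: 0
6: 4, 5 → 2
4: 0
5: 0
Total: 1 + 5 + 5 + 1 + 0 + 2 + 0 + 0 = 14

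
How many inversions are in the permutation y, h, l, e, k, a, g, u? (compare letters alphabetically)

Out-of-order pairs: 17

For each element, count later entries that are smaller:
y → h, l, e, k, a, g, u → 7
h → e, a, g → 3
l → e, k, a, g → 4
e → a → 1
k → a, g → 2
a → none → 0
g → none → 0
u → none → 0
Sum: 7 + 3 + 4 + 1 + 2 + 0 + 0 + 0 = 17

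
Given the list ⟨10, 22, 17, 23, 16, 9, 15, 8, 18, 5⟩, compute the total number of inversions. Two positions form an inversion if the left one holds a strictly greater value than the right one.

Count, for each position, how many later elements it exceeds:
10: 3
22: 7
17: 5
23: 6
16: 4
9: 2
15: 2
8: 1
18: 1
5: 0
Sum: 3 + 7 + 5 + 6 + 4 + 2 + 2 + 1 + 1 + 0 = 31

31 inversions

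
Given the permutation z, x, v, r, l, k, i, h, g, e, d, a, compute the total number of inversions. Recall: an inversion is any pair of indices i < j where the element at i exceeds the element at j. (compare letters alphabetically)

Sweep left to right; for each value list the smaller values that follow it:
z: 11
x: 10
v: 9
r: 8
l: 7
k: 6
i: 5
h: 4
g: 3
e: 2
d: 1
a: 0
Sum: 11 + 10 + 9 + 8 + 7 + 6 + 5 + 4 + 3 + 2 + 1 + 0 = 66

66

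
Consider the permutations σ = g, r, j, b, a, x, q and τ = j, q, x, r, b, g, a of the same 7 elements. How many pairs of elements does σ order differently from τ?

13 discordant pairs

Assign each item its position (1..7) in the first ordering, then rewrite the second ordering as that position sequence:
positions: g→1, r→2, j→3, b→4, a→5, x→6, q→7
second ordering as positions: [3, 7, 6, 2, 4, 1, 5]
Discordant pairs = inversions in this position sequence.
3: 2, 1 → 2
7: 6, 2, 4, 1, 5 → 5
6: 2, 4, 1, 5 → 4
2: 1 → 1
4: 1 → 1
1: 0
5: 0
Total: 2 + 5 + 4 + 1 + 1 + 0 + 0 = 13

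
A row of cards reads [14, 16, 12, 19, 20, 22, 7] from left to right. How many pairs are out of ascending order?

Count, for each position, how many later elements it exceeds:
14 → 12, 7 → 2
16 → 12, 7 → 2
12 → 7 → 1
19 → 7 → 1
20 → 7 → 1
22 → 7 → 1
7 → none → 0
Sum: 2 + 2 + 1 + 1 + 1 + 1 + 0 = 8

8 inversions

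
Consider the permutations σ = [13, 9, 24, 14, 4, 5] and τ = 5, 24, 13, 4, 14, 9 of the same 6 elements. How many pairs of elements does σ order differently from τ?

10

Assign each item its position (1..6) in the first ordering, then rewrite the second ordering as that position sequence:
positions: 13→1, 9→2, 24→3, 14→4, 4→5, 5→6
second ordering as positions: [6, 3, 1, 5, 4, 2]
Discordant pairs = inversions in this position sequence.
6: 3, 1, 5, 4, 2 → 5
3: 1, 2 → 2
1: 0
5: 4, 2 → 2
4: 2 → 1
2: 0
Total: 5 + 2 + 0 + 2 + 1 + 0 = 10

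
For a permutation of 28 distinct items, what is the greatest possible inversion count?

The maximum occurs when the array is in strictly decreasing order: every one of the C(28, 2) pairs is inverted.
C(28, 2) = 28·27/2 = 378

378 inversions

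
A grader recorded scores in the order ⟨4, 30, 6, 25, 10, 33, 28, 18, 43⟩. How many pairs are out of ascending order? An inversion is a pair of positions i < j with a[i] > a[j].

10

For each element, count later entries that are smaller:
4: 0
30: 5
6: 0
25: 2
10: 0
33: 2
28: 1
18: 0
43: 0
Sum: 0 + 5 + 0 + 2 + 0 + 2 + 1 + 0 + 0 = 10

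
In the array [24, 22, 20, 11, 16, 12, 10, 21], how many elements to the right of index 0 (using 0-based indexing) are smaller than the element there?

7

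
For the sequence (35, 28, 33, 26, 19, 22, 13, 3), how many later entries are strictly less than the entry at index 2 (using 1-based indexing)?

The element at index 2 is 28.
Elements after it: 33, 26, 19, 22, 13, 3
Those smaller than 28: 26, 19, 22, 13, 3

5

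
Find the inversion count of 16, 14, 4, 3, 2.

Out-of-order index pairs (1-indexed):
(1,2): 16 > 14
(1,3): 16 > 4
(1,4): 16 > 3
(1,5): 16 > 2
(2,3): 14 > 4
(2,4): 14 > 3
(2,5): 14 > 2
(3,4): 4 > 3
(3,5): 4 > 2
(4,5): 3 > 2
That's 10 pairs.

10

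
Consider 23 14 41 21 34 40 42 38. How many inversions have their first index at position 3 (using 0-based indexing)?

The element at index 3 is 21.
Elements after it: 34, 40, 42, 38
None of them are smaller than 21.

0 such elements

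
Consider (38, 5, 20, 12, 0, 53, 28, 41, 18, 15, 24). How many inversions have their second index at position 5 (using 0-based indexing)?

The element at index 5 is 53.
Elements before it: 38, 5, 20, 12, 0
None of them are larger than 53.

0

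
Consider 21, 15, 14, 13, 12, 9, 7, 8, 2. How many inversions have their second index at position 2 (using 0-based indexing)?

The element at index 2 is 14.
Elements before it: 21, 15
Those larger than 14: 21, 15

2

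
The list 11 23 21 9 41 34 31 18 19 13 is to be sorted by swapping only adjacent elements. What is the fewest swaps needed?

24

Minimum adjacent swaps = number of inversions (each swap of adjacent out-of-order elements removes one inversion and no swap can remove more).
Count inversions — for each element, later elements that are smaller:
11: 9 → 1
23: 21, 9, 18, 19, 13 → 5
21: 9, 18, 19, 13 → 4
9: none → 0
41: 34, 31, 18, 19, 13 → 5
34: 31, 18, 19, 13 → 4
31: 18, 19, 13 → 3
18: 13 → 1
19: 13 → 1
13: none → 0
Total inversions: 1 + 5 + 4 + 0 + 5 + 4 + 3 + 1 + 1 + 0 = 24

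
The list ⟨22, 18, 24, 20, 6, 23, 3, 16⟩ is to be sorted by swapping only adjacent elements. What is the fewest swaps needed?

19 adjacent swaps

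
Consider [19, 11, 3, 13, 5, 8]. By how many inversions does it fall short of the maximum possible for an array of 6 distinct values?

5

Maximum inversions for 6 distinct elements is C(6, 2) = 6·5/2 = 15.
Current inversions — for each element, count later smaller elements:
19: 5
11: 3
3: 0
13: 2
5: 0
8: 0
Current total: 5 + 3 + 0 + 2 + 0 + 0 = 10
Shortfall: 15 − 10 = 5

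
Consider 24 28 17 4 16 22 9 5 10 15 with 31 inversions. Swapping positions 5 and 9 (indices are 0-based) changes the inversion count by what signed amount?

Positions 5 and 9 hold 22 and 15; after swapping, the array is [24, 28, 17, 4, 16, 15, 9, 5, 10, 22].
Count, for each position, how many later elements it exceeds:
24 → 17, 4, 16, 15, 9, 5, 10, 22 → 8
28 → 17, 4, 16, 15, 9, 5, 10, 22 → 8
17 → 4, 16, 15, 9, 5, 10 → 6
4 → none → 0
16 → 15, 9, 5, 10 → 4
15 → 9, 5, 10 → 3
9 → 5 → 1
5 → none → 0
10 → none → 0
22 → none → 0
Sum: 8 + 8 + 6 + 0 + 4 + 3 + 1 + 0 + 0 + 0 = 30
Change: 30 − 31 = -1

-1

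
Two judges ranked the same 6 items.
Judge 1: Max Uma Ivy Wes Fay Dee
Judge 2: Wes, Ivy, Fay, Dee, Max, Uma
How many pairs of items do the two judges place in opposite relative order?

Assign each item its position (1..6) in the first ordering, then rewrite the second ordering as that position sequence:
positions: Max→1, Uma→2, Ivy→3, Wes→4, Fay→5, Dee→6
second ordering as positions: [4, 3, 5, 6, 1, 2]
Discordant pairs = inversions in this position sequence.
4: 3, 1, 2 → 3
3: 1, 2 → 2
5: 1, 2 → 2
6: 1, 2 → 2
1: 0
2: 0
Total: 3 + 2 + 2 + 2 + 0 + 0 = 9

9 discordant pairs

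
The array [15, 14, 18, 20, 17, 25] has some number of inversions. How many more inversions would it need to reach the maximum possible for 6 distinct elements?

12

Maximum inversions for 6 distinct elements is C(6, 2) = 6·5/2 = 15.
Current inversions — for each element, count later smaller elements:
15: 1
14: 0
18: 1
20: 1
17: 0
25: 0
Current total: 1 + 0 + 1 + 1 + 0 + 0 = 3
Shortfall: 15 − 3 = 12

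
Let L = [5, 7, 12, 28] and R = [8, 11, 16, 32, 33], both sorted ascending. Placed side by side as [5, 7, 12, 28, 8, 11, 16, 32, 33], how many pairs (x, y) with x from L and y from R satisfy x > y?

5

Count, for every r in R, how many entries of L exceed r:
r = 8: 12, 28 → 2
r = 11: 12, 28 → 2
r = 16: 28 → 1
r = 32: none → 0
r = 33: none → 0
Cross-inversions: 2 + 2 + 1 + 0 + 0 = 5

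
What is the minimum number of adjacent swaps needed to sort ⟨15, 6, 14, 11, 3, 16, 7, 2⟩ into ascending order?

There are 19 swaps.

The minimum number of adjacent swaps to sort an array equals its inversion count, since every such swap removes exactly one inversion.
Count inversions — for each element, later elements that are smaller:
15: 6, 14, 11, 3, 7, 2 → 6
6: 3, 2 → 2
14: 11, 3, 7, 2 → 4
11: 3, 7, 2 → 3
3: 2 → 1
16: 7, 2 → 2
7: 2 → 1
2: none → 0
Total inversions: 6 + 2 + 4 + 3 + 1 + 2 + 1 + 0 = 19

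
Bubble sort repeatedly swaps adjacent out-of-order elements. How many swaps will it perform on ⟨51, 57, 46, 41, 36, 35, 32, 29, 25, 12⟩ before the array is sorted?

44

Minimum adjacent swaps = number of inversions (each swap of adjacent out-of-order elements removes one inversion and no swap can remove more).
Count inversions — for each element, later elements that are smaller:
51: 46, 41, 36, 35, 32, 29, 25, 12 → 8
57: 46, 41, 36, 35, 32, 29, 25, 12 → 8
46: 41, 36, 35, 32, 29, 25, 12 → 7
41: 36, 35, 32, 29, 25, 12 → 6
36: 35, 32, 29, 25, 12 → 5
35: 32, 29, 25, 12 → 4
32: 29, 25, 12 → 3
29: 25, 12 → 2
25: 12 → 1
12: none → 0
Total inversions: 8 + 8 + 7 + 6 + 5 + 4 + 3 + 2 + 1 + 0 = 44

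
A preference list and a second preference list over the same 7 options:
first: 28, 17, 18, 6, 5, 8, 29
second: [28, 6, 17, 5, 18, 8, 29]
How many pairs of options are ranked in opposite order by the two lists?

3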